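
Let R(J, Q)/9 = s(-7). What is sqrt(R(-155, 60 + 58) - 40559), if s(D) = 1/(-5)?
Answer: 2*I*sqrt(253505)/5 ≈ 201.4*I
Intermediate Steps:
s(D) = -1/5
R(J, Q) = -9/5 (R(J, Q) = 9*(-1/5) = -9/5)
sqrt(R(-155, 60 + 58) - 40559) = sqrt(-9/5 - 40559) = sqrt(-202804/5) = 2*I*sqrt(253505)/5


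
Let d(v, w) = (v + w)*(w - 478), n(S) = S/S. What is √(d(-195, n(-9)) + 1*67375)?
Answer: √159913 ≈ 399.89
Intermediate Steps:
n(S) = 1
d(v, w) = (-478 + w)*(v + w) (d(v, w) = (v + w)*(-478 + w) = (-478 + w)*(v + w))
√(d(-195, n(-9)) + 1*67375) = √((1² - 478*(-195) - 478*1 - 195*1) + 1*67375) = √((1 + 93210 - 478 - 195) + 67375) = √(92538 + 67375) = √159913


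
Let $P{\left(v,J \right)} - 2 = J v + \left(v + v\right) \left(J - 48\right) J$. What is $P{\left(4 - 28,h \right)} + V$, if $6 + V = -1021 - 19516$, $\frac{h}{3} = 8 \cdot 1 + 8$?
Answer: $-21693$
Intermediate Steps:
$h = 48$ ($h = 3 \left(8 \cdot 1 + 8\right) = 3 \left(8 + 8\right) = 3 \cdot 16 = 48$)
$P{\left(v,J \right)} = 2 + J v + 2 J v \left(-48 + J\right)$ ($P{\left(v,J \right)} = 2 + \left(J v + \left(v + v\right) \left(J - 48\right) J\right) = 2 + \left(J v + 2 v \left(-48 + J\right) J\right) = 2 + \left(J v + 2 J v \left(-48 + J\right)\right) = 2 + J v + 2 J v \left(-48 + J\right)$)
$V = -20543$ ($V = -6 - 20537 = -20543$)
$P{\left(4 - 28,h \right)} + V = \left(2 - 4560 \left(4 - 28\right) + 2 \left(4 - 28\right) 48^{2}\right) - 20543 = \left(2 - 4560 \left(-24\right) + 2 \left(-24\right) 2304\right) - 20543 = \left(2 + 109440 - 110592\right) - 20543 = -1150 - 20543 = -21693$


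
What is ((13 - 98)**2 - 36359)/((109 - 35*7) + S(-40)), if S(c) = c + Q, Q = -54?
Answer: 14567/115 ≈ 126.67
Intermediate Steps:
S(c) = -54 + c (S(c) = c - 54 = -54 + c)
((13 - 98)**2 - 36359)/((109 - 35*7) + S(-40)) = ((13 - 98)**2 - 36359)/((109 - 35*7) + (-54 - 40)) = ((-85)**2 - 36359)/((109 - 245) - 94) = (7225 - 36359)/(-136 - 94) = -29134/(-230) = -29134*(-1/230) = 14567/115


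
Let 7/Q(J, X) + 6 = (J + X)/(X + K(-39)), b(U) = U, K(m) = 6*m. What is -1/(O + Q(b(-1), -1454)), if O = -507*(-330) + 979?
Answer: -1239/208508383 ≈ -5.9422e-6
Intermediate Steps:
Q(J, X) = 7/(-6 + (J + X)/(-234 + X)) (Q(J, X) = 7/(-6 + (J + X)/(X + 6*(-39))) = 7/(-6 + (J + X)/(X - 234)) = 7/(-6 + (J + X)/(-234 + X)))
O = 168289 (O = 167310 + 979 = 168289)
-1/(O + Q(b(-1), -1454)) = -1/(168289 + 7*(-234 - 1454)/(1404 - 1 - 5*(-1454))) = -1/(168289 + 7*(-1688)/(1404 - 1 + 7270)) = -1/(168289 + 7*(-1688)/8673) = -1/(168289 + 7*(1/8673)*(-1688)) = -1/(168289 - 1688/1239) = -1/208508383/1239 = -1*1239/208508383 = -1239/208508383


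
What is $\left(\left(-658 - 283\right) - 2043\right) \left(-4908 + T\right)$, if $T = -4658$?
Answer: $28544944$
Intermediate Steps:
$\left(\left(-658 - 283\right) - 2043\right) \left(-4908 + T\right) = \left(\left(-658 - 283\right) - 2043\right) \left(-4908 - 4658\right) = \left(\left(-658 - 283\right) - 2043\right) \left(-9566\right) = \left(-941 - 2043\right) \left(-9566\right) = \left(-2984\right) \left(-9566\right) = 28544944$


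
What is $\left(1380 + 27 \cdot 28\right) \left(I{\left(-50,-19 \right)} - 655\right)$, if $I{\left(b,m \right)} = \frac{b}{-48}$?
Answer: $-1396855$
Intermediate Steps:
$I{\left(b,m \right)} = - \frac{b}{48}$ ($I{\left(b,m \right)} = b \left(- \frac{1}{48}\right) = - \frac{b}{48}$)
$\left(1380 + 27 \cdot 28\right) \left(I{\left(-50,-19 \right)} - 655\right) = \left(1380 + 27 \cdot 28\right) \left(\left(- \frac{1}{48}\right) \left(-50\right) - 655\right) = \left(1380 + 756\right) \left(\frac{25}{24} - 655\right) = 2136 \left(- \frac{15695}{24}\right) = -1396855$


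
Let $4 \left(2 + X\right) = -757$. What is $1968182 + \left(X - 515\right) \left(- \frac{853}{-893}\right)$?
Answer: $\frac{7027936379}{3572} \approx 1.9675 \cdot 10^{6}$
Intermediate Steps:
$X = - \frac{765}{4}$ ($X = -2 + \frac{1}{4} \left(-757\right) = -2 - \frac{757}{4} = - \frac{765}{4} \approx -191.25$)
$1968182 + \left(X - 515\right) \left(- \frac{853}{-893}\right) = 1968182 + \left(- \frac{765}{4} - 515\right) \left(- \frac{853}{-893}\right) = 1968182 - \frac{2825 \left(\left(-853\right) \left(- \frac{1}{893}\right)\right)}{4} = 1968182 - \frac{2409725}{3572} = \frac{7027936379}{3572}$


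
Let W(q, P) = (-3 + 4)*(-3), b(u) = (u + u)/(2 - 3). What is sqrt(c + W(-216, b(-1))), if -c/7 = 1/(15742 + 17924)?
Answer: I*sqrt(3400434330)/33666 ≈ 1.7321*I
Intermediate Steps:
c = -7/33666 (c = -7/(15742 + 17924) = -7/33666 ≈ -0.00020792)
b(u) = -2*u (b(u) = (2*u)/(-1) = (2*u)*(-1) = -2*u)
W(q, P) = -3 (W(q, P) = 1*(-3) = -3)
sqrt(c + W(-216, b(-1))) = sqrt(-7/33666 - 3) = sqrt(-101005/33666) = I*sqrt(3400434330)/33666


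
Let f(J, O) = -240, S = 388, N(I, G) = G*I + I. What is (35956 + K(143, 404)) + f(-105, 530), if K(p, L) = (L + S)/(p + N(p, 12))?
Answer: 3250192/91 ≈ 35716.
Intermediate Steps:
N(I, G) = I + G*I
K(p, L) = (388 + L)/(14*p) (K(p, L) = (L + 388)/(p + p*(1 + 12)) = (388 + L)/(p + p*13) = (388 + L)/(p + 13*p) = (388 + L)/((14*p)) = (388 + L)*(1/(14*p)) = (388 + L)/(14*p))
(35956 + K(143, 404)) + f(-105, 530) = (35956 + (1/14)*(388 + 404)/143) - 240 = (35956 + (1/14)*(1/143)*792) - 240 = (35956 + 36/91) - 240 = 3272032/91 - 240 = 3250192/91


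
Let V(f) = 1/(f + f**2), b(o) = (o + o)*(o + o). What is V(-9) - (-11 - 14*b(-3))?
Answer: 37081/72 ≈ 515.01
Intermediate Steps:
b(o) = 4*o**2 (b(o) = (2*o)*(2*o) = 4*o**2)
V(-9) - (-11 - 14*b(-3)) = 1/((-9)*(1 - 9)) - (-11 - 56*(-3)**2) = -1/9/(-8) - (-11 - 56*9) = -1/9*(-1/8) - (-11 - 14*36) = 1/72 - (-11 - 504) = 1/72 - 1*(-515) = 1/72 + 515 = 37081/72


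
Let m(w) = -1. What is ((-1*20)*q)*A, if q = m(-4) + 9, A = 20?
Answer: -3200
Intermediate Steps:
q = 8 (q = -1 + 9 = 8)
((-1*20)*q)*A = (-1*20*8)*20 = -20*8*20 = -160*20 = -3200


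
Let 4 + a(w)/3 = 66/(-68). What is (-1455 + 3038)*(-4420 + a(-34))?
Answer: -238695821/34 ≈ -7.0205e+6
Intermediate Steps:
a(w) = -507/34 (a(w) = -12 + 3*(66/(-68)) = -12 + 3*(66*(-1/68)) = -12 + 3*(-33/34) = -12 - 99/34 = -507/34)
(-1455 + 3038)*(-4420 + a(-34)) = (-1455 + 3038)*(-4420 - 507/34) = 1583*(-150787/34) = -238695821/34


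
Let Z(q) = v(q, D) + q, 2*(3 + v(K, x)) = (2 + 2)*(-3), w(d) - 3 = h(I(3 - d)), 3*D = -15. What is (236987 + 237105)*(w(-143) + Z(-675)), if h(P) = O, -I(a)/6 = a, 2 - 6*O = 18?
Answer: -972362692/3 ≈ -3.2412e+8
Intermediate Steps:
O = -8/3 (O = ⅓ - ⅙*18 = ⅓ - 3 = -8/3 ≈ -2.6667)
I(a) = -6*a
h(P) = -8/3
D = -5 (D = (⅓)*(-15) = -5)
w(d) = ⅓ (w(d) = 3 - 8/3 = ⅓)
v(K, x) = -9 (v(K, x) = -3 + ((2 + 2)*(-3))/2 = -3 + (4*(-3))/2 = -3 + (½)*(-12) = -3 - 6 = -9)
Z(q) = -9 + q
(236987 + 237105)*(w(-143) + Z(-675)) = (236987 + 237105)*(⅓ + (-9 - 675)) = 474092*(⅓ - 684) = 474092*(-2051/3) = -972362692/3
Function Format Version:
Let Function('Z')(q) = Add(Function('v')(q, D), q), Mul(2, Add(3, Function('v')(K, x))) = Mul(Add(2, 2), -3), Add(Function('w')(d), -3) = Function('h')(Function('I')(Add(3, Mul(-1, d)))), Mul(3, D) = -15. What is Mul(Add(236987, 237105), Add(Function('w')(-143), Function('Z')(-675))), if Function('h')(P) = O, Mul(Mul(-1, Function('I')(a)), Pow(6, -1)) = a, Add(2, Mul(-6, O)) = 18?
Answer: Rational(-972362692, 3) ≈ -3.2412e+8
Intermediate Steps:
O = Rational(-8, 3) (O = Add(Rational(1, 3), Mul(Rational(-1, 6), 18)) = Add(Rational(1, 3), -3) = Rational(-8, 3) ≈ -2.6667)
Function('I')(a) = Mul(-6, a)
Function('h')(P) = Rational(-8, 3)
D = -5 (D = Mul(Rational(1, 3), -15) = -5)
Function('w')(d) = Rational(1, 3) (Function('w')(d) = Add(3, Rational(-8, 3)) = Rational(1, 3))
Function('v')(K, x) = -9 (Function('v')(K, x) = Add(-3, Mul(Rational(1, 2), Mul(Add(2, 2), -3))) = Add(-3, Mul(Rational(1, 2), Mul(4, -3))) = Add(-3, Mul(Rational(1, 2), -12)) = Add(-3, -6) = -9)
Function('Z')(q) = Add(-9, q)
Mul(Add(236987, 237105), Add(Function('w')(-143), Function('Z')(-675))) = Mul(Add(236987, 237105), Add(Rational(1, 3), Add(-9, -675))) = Mul(474092, Add(Rational(1, 3), -684)) = Mul(474092, Rational(-2051, 3)) = Rational(-972362692, 3)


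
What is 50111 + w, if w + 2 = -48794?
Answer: 1315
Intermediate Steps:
w = -48796 (w = -2 - 48794 = -48796)
50111 + w = 50111 - 48796 = 1315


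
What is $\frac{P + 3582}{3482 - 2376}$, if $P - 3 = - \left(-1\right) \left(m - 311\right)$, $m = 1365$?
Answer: $\frac{4639}{1106} \approx 4.1944$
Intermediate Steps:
$P = 1057$ ($P = 3 - - (1365 - 311) = 3 - \left(-1\right) 1054 = 3 - -1054 = 3 + 1054 = 1057$)
$\frac{P + 3582}{3482 - 2376} = \frac{1057 + 3582}{3482 - 2376} = \frac{4639}{1106}$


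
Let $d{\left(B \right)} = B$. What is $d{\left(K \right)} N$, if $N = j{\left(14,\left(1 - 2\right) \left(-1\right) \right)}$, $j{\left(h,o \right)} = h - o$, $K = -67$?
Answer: $-871$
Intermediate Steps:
$N = 13$ ($N = 14 - \left(1 - 2\right) \left(-1\right) = 14 - \left(-1\right) \left(-1\right) = 14 - 1 = 13$)
$d{\left(K \right)} N = \left(-67\right) 13 = -871$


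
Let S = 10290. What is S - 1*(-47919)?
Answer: 58209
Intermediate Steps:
S - 1*(-47919) = 10290 - 1*(-47919) = 10290 + 47919 = 58209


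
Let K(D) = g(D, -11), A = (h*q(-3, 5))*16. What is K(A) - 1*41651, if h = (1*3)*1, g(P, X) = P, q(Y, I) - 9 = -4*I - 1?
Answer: -42227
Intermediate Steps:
q(Y, I) = 8 - 4*I (q(Y, I) = 9 + (-4*I - 1) = 9 + (-1 - 4*I) = 8 - 4*I)
h = 3 (h = 3*1 = 3)
A = -576 (A = (3*(8 - 4*5))*16 = (3*(8 - 20))*16 = (3*(-12))*16 = -36*16 = -576)
K(D) = D
K(A) - 1*41651 = -576 - 1*41651 = -576 - 41651 = -42227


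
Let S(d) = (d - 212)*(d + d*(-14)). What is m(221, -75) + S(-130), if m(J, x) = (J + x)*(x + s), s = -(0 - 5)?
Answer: -588200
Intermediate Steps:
s = 5 (s = -1*(-5) = 5)
S(d) = -13*d*(-212 + d) (S(d) = (-212 + d)*(d - 14*d) = (-212 + d)*(-13*d) = -13*d*(-212 + d))
m(J, x) = (5 + x)*(J + x) (m(J, x) = (J + x)*(x + 5) = (J + x)*(5 + x) = (5 + x)*(J + x))
m(221, -75) + S(-130) = ((-75)² + 5*221 + 5*(-75) + 221*(-75)) + 13*(-130)*(212 - 1*(-130)) = (5625 + 1105 - 375 - 16575) + 13*(-130)*(212 + 130) = -10220 + 13*(-130)*342 = -10220 - 577980 = -588200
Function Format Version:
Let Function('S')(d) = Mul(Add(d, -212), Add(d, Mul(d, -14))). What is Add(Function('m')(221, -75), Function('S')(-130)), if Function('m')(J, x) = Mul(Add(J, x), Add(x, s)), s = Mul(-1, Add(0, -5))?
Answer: -588200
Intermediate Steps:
s = 5 (s = Mul(-1, -5) = 5)
Function('S')(d) = Mul(-13, d, Add(-212, d)) (Function('S')(d) = Mul(Add(-212, d), Add(d, Mul(-14, d))) = Mul(Add(-212, d), Mul(-13, d)) = Mul(-13, d, Add(-212, d)))
Function('m')(J, x) = Mul(Add(5, x), Add(J, x)) (Function('m')(J, x) = Mul(Add(J, x), Add(x, 5)) = Mul(Add(J, x), Add(5, x)) = Mul(Add(5, x), Add(J, x)))
Add(Function('m')(221, -75), Function('S')(-130)) = Add(Add(Pow(-75, 2), Mul(5, 221), Mul(5, -75), Mul(221, -75)), Mul(13, -130, Add(212, Mul(-1, -130)))) = Add(Add(5625, 1105, -375, -16575), Mul(13, -130, Add(212, 130))) = Add(-10220, Mul(13, -130, 342)) = Add(-10220, -577980) = -588200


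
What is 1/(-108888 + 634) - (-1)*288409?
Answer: 31221427885/108254 ≈ 2.8841e+5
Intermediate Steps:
1/(-108888 + 634) - (-1)*288409 = 1/(-108254) - 1*(-288409) = -1/108254 + 288409 = 31221427885/108254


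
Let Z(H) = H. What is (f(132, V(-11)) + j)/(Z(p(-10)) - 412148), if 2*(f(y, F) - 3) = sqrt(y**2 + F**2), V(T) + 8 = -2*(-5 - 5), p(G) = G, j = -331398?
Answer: 110465/137386 - sqrt(122)/68693 ≈ 0.80389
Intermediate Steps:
V(T) = 12 (V(T) = -8 - 2*(-5 - 5) = -8 - 2*(-10) = -8 + 20 = 12)
f(y, F) = 3 + sqrt(F**2 + y**2)/2 (f(y, F) = 3 + sqrt(y**2 + F**2)/2 = 3 + sqrt(F**2 + y**2)/2)
(f(132, V(-11)) + j)/(Z(p(-10)) - 412148) = ((3 + sqrt(12**2 + 132**2)/2) - 331398)/(-10 - 412148) = ((3 + sqrt(144 + 17424)/2) - 331398)/(-412158) = ((3 + sqrt(17568)/2) - 331398)*(-1/412158) = ((3 + (12*sqrt(122))/2) - 331398)*(-1/412158) = ((3 + 6*sqrt(122)) - 331398)*(-1/412158) = (-331395 + 6*sqrt(122))*(-1/412158) = 110465/137386 - sqrt(122)/68693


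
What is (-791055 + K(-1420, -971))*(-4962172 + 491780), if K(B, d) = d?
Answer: 3540666694192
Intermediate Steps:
(-791055 + K(-1420, -971))*(-4962172 + 491780) = (-791055 - 971)*(-4962172 + 491780) = -792026*(-4470392) = 3540666694192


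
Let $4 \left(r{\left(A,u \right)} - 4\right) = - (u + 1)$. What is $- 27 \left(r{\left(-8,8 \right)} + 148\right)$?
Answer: $- \frac{16173}{4} \approx -4043.3$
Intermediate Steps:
$r{\left(A,u \right)} = \frac{15}{4} - \frac{u}{4}$ ($r{\left(A,u \right)} = 4 + \frac{\left(-1\right) \left(u + 1\right)}{4} = 4 + \frac{\left(-1\right) \left(1 + u\right)}{4} = 4 + \frac{-1 - u}{4} = 4 - \left(\frac{1}{4} + \frac{u}{4}\right) = \frac{15}{4} - \frac{u}{4}$)
$- 27 \left(r{\left(-8,8 \right)} + 148\right) = - 27 \left(\left(\frac{15}{4} - 2\right) + 148\right) = - 27 \left(\frac{7}{4} + 148\right) = \left(-27\right) \frac{599}{4} = - \frac{16173}{4}$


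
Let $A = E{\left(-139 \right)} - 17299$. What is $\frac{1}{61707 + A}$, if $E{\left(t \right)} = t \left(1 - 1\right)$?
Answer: $\frac{1}{44408} \approx 2.2518 \cdot 10^{-5}$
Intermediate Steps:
$E{\left(t \right)} = 0$ ($E{\left(t \right)} = t 0 = 0$)
$A = -17299$ ($A = 0 - 17299 = -17299$)
$\frac{1}{61707 + A} = \frac{1}{61707 - 17299} = \frac{1}{44408}$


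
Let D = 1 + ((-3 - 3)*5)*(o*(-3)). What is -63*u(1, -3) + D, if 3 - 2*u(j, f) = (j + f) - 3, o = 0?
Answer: -251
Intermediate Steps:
u(j, f) = 3 - f/2 - j/2 (u(j, f) = 3/2 - ((j + f) - 3)/2 = 3/2 - ((f + j) - 3)/2 = 3/2 - (-3 + f + j)/2 = 3/2 + (3/2 - f/2 - j/2) = 3 - f/2 - j/2)
D = 1 (D = 1 + ((-3 - 3)*5)*(0*(-3)) = 1 - 6*5*0 = 1 - 30*0 = 1 + 0 = 1)
-63*u(1, -3) + D = -63*(3 - 1/2*(-3) - 1/2*1) + 1 = -63*(3 + 3/2 - 1/2) + 1 = -63*4 + 1 = -252 + 1 = -251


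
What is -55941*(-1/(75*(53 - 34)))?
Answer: 18647/475 ≈ 39.257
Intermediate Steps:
-55941*(-1/(75*(53 - 34))) = -55941/((-75*19)) = -55941/(-1425) = -55941*(-1/1425) = 18647/475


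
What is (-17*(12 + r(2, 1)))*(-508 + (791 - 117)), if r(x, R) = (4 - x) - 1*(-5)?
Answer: -53618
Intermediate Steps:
r(x, R) = 9 - x (r(x, R) = (4 - x) + 5 = 9 - x)
(-17*(12 + r(2, 1)))*(-508 + (791 - 117)) = (-17*(12 + (9 - 1*2)))*(-508 + (791 - 117)) = (-17*(12 + (9 - 2)))*(-508 + 674) = -17*(12 + 7)*166 = -17*19*166 = -323*166 = -53618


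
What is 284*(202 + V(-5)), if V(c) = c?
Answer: 55948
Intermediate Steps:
284*(202 + V(-5)) = 284*(202 - 5) = 284*197 = 55948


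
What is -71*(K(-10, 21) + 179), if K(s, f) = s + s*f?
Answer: 2911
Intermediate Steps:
K(s, f) = s + f*s
-71*(K(-10, 21) + 179) = -71*(-10*(1 + 21) + 179) = -71*(-10*22 + 179) = -71*(-220 + 179) = -71*(-41) = 2911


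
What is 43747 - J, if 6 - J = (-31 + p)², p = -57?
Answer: 51485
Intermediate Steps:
J = -7738 (J = 6 - (-31 - 57)² = 6 - 1*(-88)² = 6 - 1*7744 = 6 - 7744 = -7738)
43747 - J = 43747 - 1*(-7738) = 43747 + 7738 = 51485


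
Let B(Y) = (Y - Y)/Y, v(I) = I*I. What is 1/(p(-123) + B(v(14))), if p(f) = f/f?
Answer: 1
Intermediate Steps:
v(I) = I²
p(f) = 1
B(Y) = 0 (B(Y) = 0/Y = 0)
1/(p(-123) + B(v(14))) = 1/(1 + 0) = 1/1 = 1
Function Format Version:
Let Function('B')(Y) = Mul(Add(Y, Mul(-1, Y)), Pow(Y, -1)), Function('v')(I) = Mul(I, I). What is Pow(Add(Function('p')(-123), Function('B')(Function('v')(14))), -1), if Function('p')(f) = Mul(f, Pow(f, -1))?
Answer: 1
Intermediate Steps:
Function('v')(I) = Pow(I, 2)
Function('p')(f) = 1
Function('B')(Y) = 0 (Function('B')(Y) = Mul(0, Pow(Y, -1)) = 0)
Pow(Add(Function('p')(-123), Function('B')(Function('v')(14))), -1) = Pow(Add(1, 0), -1) = Pow(1, -1) = 1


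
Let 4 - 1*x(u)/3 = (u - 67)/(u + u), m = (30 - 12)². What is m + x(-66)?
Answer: 14651/44 ≈ 332.98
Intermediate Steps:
m = 324 (m = 18² = 324)
x(u) = 12 - 3*(-67 + u)/(2*u) (x(u) = 12 - 3*(u - 67)/(u + u) = 12 - 3*(-67 + u)/(2*u))
m + x(-66) = 324 + (3/2)*(67 + 7*(-66))/(-66) = 324 + (3/2)*(-1/66)*(67 - 462) = 324 + (3/2)*(-1/66)*(-395) = 324 + 395/44 = 14651/44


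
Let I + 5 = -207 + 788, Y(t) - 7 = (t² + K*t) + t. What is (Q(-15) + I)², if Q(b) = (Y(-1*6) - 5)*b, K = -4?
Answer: 69696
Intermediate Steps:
Y(t) = 7 + t² - 3*t (Y(t) = 7 + ((t² - 4*t) + t) = 7 + (t² - 3*t) = 7 + t² - 3*t)
Q(b) = 56*b (Q(b) = ((7 + (-1*6)² - (-3)*6) - 5)*b = ((7 + (-6)² - 3*(-6)) - 5)*b = ((7 + 36 + 18) - 5)*b = (61 - 5)*b = 56*b)
I = 576 (I = -5 + (-207 + 788) = -5 + 581 = 576)
(Q(-15) + I)² = (56*(-15) + 576)² = (-840 + 576)² = (-264)² = 69696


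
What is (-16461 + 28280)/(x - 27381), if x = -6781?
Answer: -11819/34162 ≈ -0.34597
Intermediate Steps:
(-16461 + 28280)/(x - 27381) = (-16461 + 28280)/(-6781 - 27381) = 11819/(-34162) = 11819*(-1/34162) = -11819/34162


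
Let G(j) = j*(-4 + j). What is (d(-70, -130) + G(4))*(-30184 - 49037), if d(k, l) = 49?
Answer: -3881829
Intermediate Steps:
(d(-70, -130) + G(4))*(-30184 - 49037) = (49 + 4*(-4 + 4))*(-30184 - 49037) = (49 + 4*0)*(-79221) = (49 + 0)*(-79221) = 49*(-79221) = -3881829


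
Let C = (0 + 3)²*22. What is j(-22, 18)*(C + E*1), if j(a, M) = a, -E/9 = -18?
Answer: -7920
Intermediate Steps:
E = 162 (E = -9*(-18) = 162)
C = 198 (C = 3²*22 = 9*22 = 198)
j(-22, 18)*(C + E*1) = -22*(198 + 162*1) = -22*(198 + 162) = -22*360 = -7920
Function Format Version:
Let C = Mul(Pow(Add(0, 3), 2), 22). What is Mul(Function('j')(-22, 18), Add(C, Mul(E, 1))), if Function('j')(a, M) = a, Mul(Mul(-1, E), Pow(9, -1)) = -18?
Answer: -7920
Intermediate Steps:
E = 162 (E = Mul(-9, -18) = 162)
C = 198 (C = Mul(Pow(3, 2), 22) = Mul(9, 22) = 198)
Mul(Function('j')(-22, 18), Add(C, Mul(E, 1))) = Mul(-22, Add(198, Mul(162, 1))) = Mul(-22, Add(198, 162)) = Mul(-22, 360) = -7920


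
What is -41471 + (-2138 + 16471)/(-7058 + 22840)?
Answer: -654480989/15782 ≈ -41470.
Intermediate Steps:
-41471 + (-2138 + 16471)/(-7058 + 22840) = -41471 + 14333/15782 = -654480989/15782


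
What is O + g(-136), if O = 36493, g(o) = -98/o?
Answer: 2481573/68 ≈ 36494.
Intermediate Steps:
O + g(-136) = 36493 - 98/(-136) = 36493 - 98*(-1/136) = 36493 + 49/68 = 2481573/68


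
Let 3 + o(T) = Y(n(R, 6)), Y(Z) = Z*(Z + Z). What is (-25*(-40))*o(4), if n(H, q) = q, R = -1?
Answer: 69000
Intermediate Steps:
Y(Z) = 2*Z² (Y(Z) = Z*(2*Z) = 2*Z²)
o(T) = 69 (o(T) = -3 + 2*6² = -3 + 2*36 = -3 + 72 = 69)
(-25*(-40))*o(4) = -25*(-40)*69 = 1000*69 = 69000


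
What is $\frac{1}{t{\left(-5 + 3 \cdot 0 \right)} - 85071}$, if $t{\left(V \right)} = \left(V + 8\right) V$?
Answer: $- \frac{1}{85086} \approx -1.1753 \cdot 10^{-5}$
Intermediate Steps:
$t{\left(V \right)} = V \left(8 + V\right)$ ($t{\left(V \right)} = \left(8 + V\right) V = V \left(8 + V\right)$)
$\frac{1}{t{\left(-5 + 3 \cdot 0 \right)} - 85071} = \frac{1}{\left(-5 + 3 \cdot 0\right) \left(8 + \left(-5 + 3 \cdot 0\right)\right) - 85071} = \frac{1}{\left(-5 + 0\right) \left(8 + \left(-5 + 0\right)\right) - 85071} = \frac{1}{- 5 \left(8 - 5\right) - 85071} = \frac{1}{\left(-5\right) 3 - 85071} = \frac{1}{-15 - 85071} = \frac{1}{-85086} = - \frac{1}{85086}$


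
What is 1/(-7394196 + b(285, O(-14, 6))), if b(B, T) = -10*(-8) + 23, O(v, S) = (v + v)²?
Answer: -1/7394093 ≈ -1.3524e-7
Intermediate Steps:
O(v, S) = 4*v² (O(v, S) = (2*v)² = 4*v²)
b(B, T) = 103 (b(B, T) = 80 + 23 = 103)
1/(-7394196 + b(285, O(-14, 6))) = 1/(-7394196 + 103) = 1/(-7394093) = -1/7394093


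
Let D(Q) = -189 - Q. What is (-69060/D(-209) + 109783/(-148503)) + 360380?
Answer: 53004620498/148503 ≈ 3.5693e+5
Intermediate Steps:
(-69060/D(-209) + 109783/(-148503)) + 360380 = (-69060/(-189 - 1*(-209)) + 109783/(-148503)) + 360380 = (-69060/(-189 + 209) + 109783*(-1/148503)) + 360380 = (-69060/20 - 109783/148503) + 360380 = (-69060*1/20 - 109783/148503) + 360380 = (-3453 - 109783/148503) + 360380 = -512890642/148503 + 360380 = 53004620498/148503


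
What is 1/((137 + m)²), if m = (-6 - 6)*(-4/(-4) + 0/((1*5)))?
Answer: 1/15625 ≈ 6.4000e-5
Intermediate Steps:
m = -12 (m = -12*(-4*(-¼) + 0/5) = -12*(1 + 0*(⅕)) = -12*(1 + 0) = -12*1 = -12)
1/((137 + m)²) = 1/((137 - 12)²) = 1/(125²) = 1/15625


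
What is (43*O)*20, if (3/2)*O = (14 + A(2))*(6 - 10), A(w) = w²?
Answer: -41280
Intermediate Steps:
O = -48 (O = 2*((14 + 2²)*(6 - 10))/3 = 2*((14 + 4)*(-4))/3 = 2*(18*(-4))/3 = (⅔)*(-72) = -48)
(43*O)*20 = (43*(-48))*20 = -2064*20 = -41280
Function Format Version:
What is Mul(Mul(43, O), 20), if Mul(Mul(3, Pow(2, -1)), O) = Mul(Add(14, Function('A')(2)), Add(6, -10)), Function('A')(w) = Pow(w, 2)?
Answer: -41280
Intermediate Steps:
O = -48 (O = Mul(Rational(2, 3), Mul(Add(14, Pow(2, 2)), Add(6, -10))) = Mul(Rational(2, 3), Mul(Add(14, 4), -4)) = Mul(Rational(2, 3), Mul(18, -4)) = Mul(Rational(2, 3), -72) = -48)
Mul(Mul(43, O), 20) = Mul(Mul(43, -48), 20) = Mul(-2064, 20) = -41280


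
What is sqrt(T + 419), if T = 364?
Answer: 3*sqrt(87) ≈ 27.982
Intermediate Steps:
sqrt(T + 419) = sqrt(364 + 419) = sqrt(783) = 3*sqrt(87)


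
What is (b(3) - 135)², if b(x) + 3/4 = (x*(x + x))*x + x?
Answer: 99225/16 ≈ 6201.6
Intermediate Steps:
b(x) = -¾ + x + 2*x³ (b(x) = -¾ + ((x*(x + x))*x + x) = -¾ + ((x*(2*x))*x + x) = -¾ + ((2*x²)*x + x) = -¾ + (2*x³ + x) = -¾ + (x + 2*x³) = -¾ + x + 2*x³)
(b(3) - 135)² = ((-¾ + 3 + 2*3³) - 135)² = ((-¾ + 3 + 2*27) - 135)² = ((-¾ + 3 + 54) - 135)² = (225/4 - 135)² = (-315/4)² = 99225/16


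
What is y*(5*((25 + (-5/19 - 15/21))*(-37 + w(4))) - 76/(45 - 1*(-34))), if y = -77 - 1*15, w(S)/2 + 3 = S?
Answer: 580664348/1501 ≈ 3.8685e+5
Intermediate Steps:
w(S) = -6 + 2*S
y = -92 (y = -77 - 15 = -92)
y*(5*((25 + (-5/19 - 15/21))*(-37 + w(4))) - 76/(45 - 1*(-34))) = -92*(5*((25 + (-5/19 - 15/21))*(-37 + (-6 + 2*4))) - 76/(45 - 1*(-34))) = -92*(5*((25 + (-5*1/19 - 15*1/21))*(-37 + (-6 + 8))) - 76/(45 + 34)) = -92*(5*((25 + (-5/19 - 5/7))*(-37 + 2)) - 76/79) = -92*(5*((25 - 130/133)*(-35)) - 76*1/79) = -92*(5*((3195/133)*(-35)) - 76/79) = -92*(5*(-15975/19) - 76/79) = -92*(-79875/19 - 76/79) = -92*(-6311569/1501) = 580664348/1501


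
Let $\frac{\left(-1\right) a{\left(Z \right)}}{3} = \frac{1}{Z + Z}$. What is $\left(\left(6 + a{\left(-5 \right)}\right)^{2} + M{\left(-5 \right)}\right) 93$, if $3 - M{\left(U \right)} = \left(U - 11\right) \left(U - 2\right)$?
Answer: $- \frac{644583}{100} \approx -6445.8$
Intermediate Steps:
$M{\left(U \right)} = 3 - \left(-11 + U\right) \left(-2 + U\right)$ ($M{\left(U \right)} = 3 - \left(U - 11\right) \left(U - 2\right) = 3 - \left(U - 11\right) \left(-2 + U\right) = 3 - \left(-11 + U\right) \left(-2 + U\right)$)
$a{\left(Z \right)} = - \frac{3}{2 Z}$ ($a{\left(Z \right)} = - \frac{3}{Z + Z} = - \frac{3}{2 Z}$)
$\left(\left(6 + a{\left(-5 \right)}\right)^{2} + M{\left(-5 \right)}\right) 93 = \left(\left(6 - \frac{3}{2 \left(-5\right)}\right)^{2} - 109\right) 93 = \left(\left(6 - - \frac{3}{10}\right)^{2} - 109\right) 93 = \left(\left(6 + \frac{3}{10}\right)^{2} - 109\right) 93 = \left(\left(\frac{63}{10}\right)^{2} - 109\right) 93 = \left(\frac{3969}{100} - 109\right) 93 = \left(- \frac{6931}{100}\right) 93 = - \frac{644583}{100}$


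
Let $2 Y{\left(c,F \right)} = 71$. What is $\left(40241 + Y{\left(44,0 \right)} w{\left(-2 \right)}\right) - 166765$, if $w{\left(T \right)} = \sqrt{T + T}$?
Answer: $-126524 + 71 i \approx -1.2652 \cdot 10^{5} + 71.0 i$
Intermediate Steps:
$Y{\left(c,F \right)} = \frac{71}{2}$ ($Y{\left(c,F \right)} = \frac{1}{2} \cdot 71 = \frac{71}{2}$)
$w{\left(T \right)} = \sqrt{2} \sqrt{T}$ ($w{\left(T \right)} = \sqrt{2 T} = \sqrt{2} \sqrt{T}$)
$\left(40241 + Y{\left(44,0 \right)} w{\left(-2 \right)}\right) - 166765 = \left(40241 + \frac{71 \sqrt{2} \sqrt{-2}}{2}\right) - 166765 = \left(40241 + \frac{71 \sqrt{2} i \sqrt{2}}{2}\right) - 166765 = \left(40241 + \frac{71 \cdot 2 i}{2}\right) - 166765 = \left(40241 + 71 i\right) - 166765 = -126524 + 71 i$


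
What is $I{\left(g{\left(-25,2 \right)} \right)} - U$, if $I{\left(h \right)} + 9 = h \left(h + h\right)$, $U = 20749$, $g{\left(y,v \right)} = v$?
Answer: $-20750$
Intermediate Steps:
$I{\left(h \right)} = -9 + 2 h^{2}$ ($I{\left(h \right)} = -9 + h \left(h + h\right) = -9 + h 2 h = -9 + 2 h^{2}$)
$I{\left(g{\left(-25,2 \right)} \right)} - U = \left(-9 + 2 \cdot 2^{2}\right) - 20749 = \left(-9 + 2 \cdot 4\right) - 20749 = \left(-9 + 8\right) - 20749 = -1 - 20749 = -20750$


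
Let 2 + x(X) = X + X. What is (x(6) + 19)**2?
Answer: 841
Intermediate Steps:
x(X) = -2 + 2*X (x(X) = -2 + (X + X) = -2 + 2*X)
(x(6) + 19)**2 = ((-2 + 2*6) + 19)**2 = ((-2 + 12) + 19)**2 = (10 + 19)**2 = 29**2 = 841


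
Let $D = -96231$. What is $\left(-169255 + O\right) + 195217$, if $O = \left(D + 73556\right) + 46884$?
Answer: $50171$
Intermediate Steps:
$O = 24209$ ($O = \left(-96231 + 73556\right) + 46884 = -22675 + 46884 = 24209$)
$\left(-169255 + O\right) + 195217 = \left(-169255 + 24209\right) + 195217 = -145046 + 195217 = 50171$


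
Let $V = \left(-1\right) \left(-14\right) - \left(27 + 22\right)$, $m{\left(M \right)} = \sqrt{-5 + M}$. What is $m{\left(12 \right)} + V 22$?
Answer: $-770 + \sqrt{7} \approx -767.35$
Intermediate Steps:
$V = -35$ ($V = 14 - 49 = -35$)
$m{\left(12 \right)} + V 22 = \sqrt{-5 + 12} - 770 = \sqrt{7} - 770 = -770 + \sqrt{7}$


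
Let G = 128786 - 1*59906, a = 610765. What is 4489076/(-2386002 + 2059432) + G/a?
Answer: -2406439258/176511085 ≈ -13.633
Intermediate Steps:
G = 68880 (G = 128786 - 59906 = 68880)
4489076/(-2386002 + 2059432) + G/a = 4489076/(-2386002 + 2059432) + 68880/610765 = 4489076/(-326570) + 68880*(1/610765) = 4489076*(-1/326570) + 13776/122153 = -2244538/163285 + 13776/122153 = -2406439258/176511085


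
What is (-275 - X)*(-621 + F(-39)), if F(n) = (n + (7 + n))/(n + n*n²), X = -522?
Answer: -700363693/4566 ≈ -1.5339e+5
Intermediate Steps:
F(n) = (7 + 2*n)/(n + n³)
(-275 - X)*(-621 + F(-39)) = (-275 - 1*(-522))*(-621 + (7 + 2*(-39))/(-39 + (-39)³)) = (-275 + 522)*(-621 + (7 - 78)/(-39 - 59319)) = 247*(-621 - 71/(-59358)) = 247*(-621 - 1/59358*(-71)) = 247*(-621 + 71/59358) = 247*(-36861247/59358) = -700363693/4566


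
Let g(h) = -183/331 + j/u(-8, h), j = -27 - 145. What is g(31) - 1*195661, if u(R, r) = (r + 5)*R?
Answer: -4662991895/23832 ≈ -1.9566e+5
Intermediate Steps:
u(R, r) = R*(5 + r) (u(R, r) = (5 + r)*R = R*(5 + r))
j = -172
g(h) = -183/331 - 172/(-40 - 8*h) (g(h) = -183/331 - 172*(-1/(8*(5 + h))) = -183*1/331 - 172/(-40 - 8*h) = -183/331 - 172/(-40 - 8*h))
g(31) - 1*195661 = (12403 - 366*31)/(662*(5 + 31)) - 1*195661 = (1/662)*(12403 - 11346)/36 - 195661 = (1/662)*(1/36)*1057 - 195661 = 1057/23832 - 195661 = -4662991895/23832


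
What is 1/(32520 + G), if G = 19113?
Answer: 1/51633 ≈ 1.9367e-5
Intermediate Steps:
1/(32520 + G) = 1/(32520 + 19113) = 1/51633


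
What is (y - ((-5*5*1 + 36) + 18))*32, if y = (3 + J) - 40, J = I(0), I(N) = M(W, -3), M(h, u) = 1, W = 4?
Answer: -2080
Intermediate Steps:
I(N) = 1
J = 1
y = -36 (y = (3 + 1) - 40 = 4 - 40 = -36)
(y - ((-5*5*1 + 36) + 18))*32 = (-36 - ((-5*5*1 + 36) + 18))*32 = (-36 - ((-25*1 + 36) + 18))*32 = (-36 - ((-25 + 36) + 18))*32 = (-36 - (11 + 18))*32 = (-36 - 1*29)*32 = (-36 - 29)*32 = -65*32 = -2080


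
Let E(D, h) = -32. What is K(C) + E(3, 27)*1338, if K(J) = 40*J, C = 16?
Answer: -42176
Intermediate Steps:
K(C) + E(3, 27)*1338 = 40*16 - 32*1338 = 640 - 42816 = -42176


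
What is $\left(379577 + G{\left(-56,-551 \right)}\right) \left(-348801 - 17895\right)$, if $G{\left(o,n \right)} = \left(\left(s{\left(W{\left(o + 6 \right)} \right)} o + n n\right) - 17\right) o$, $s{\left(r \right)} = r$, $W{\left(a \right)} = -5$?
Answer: $6100650579672$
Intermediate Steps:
$G{\left(o,n \right)} = o \left(-17 + n^{2} - 5 o\right)$ ($G{\left(o,n \right)} = \left(\left(- 5 o + n n\right) - 17\right) o = \left(\left(- 5 o + n^{2}\right) - 17\right) o = \left(\left(n^{2} - 5 o\right) - 17\right) o = \left(-17 + n^{2} - 5 o\right) o = o \left(-17 + n^{2} - 5 o\right)$)
$\left(379577 + G{\left(-56,-551 \right)}\right) \left(-348801 - 17895\right) = \left(379577 - 56 \left(-17 + \left(-551\right)^{2} - -280\right)\right) \left(-348801 - 17895\right) = \left(379577 - 56 \left(-17 + 303601 + 280\right)\right) \left(-366696\right) = \left(379577 - 17016384\right) \left(-366696\right) = \left(-16636807\right) \left(-366696\right) = 6100650579672$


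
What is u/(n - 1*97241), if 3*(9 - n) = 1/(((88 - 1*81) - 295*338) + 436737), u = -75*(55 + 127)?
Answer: 2760308460/19662293933 ≈ 0.14039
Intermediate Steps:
u = -13650 (u = -75*182 = -13650)
n = 9099917/1011102 (n = 9 - 1/(3*(((88 - 1*81) - 295*338) + 436737)) = 9 - 1/(3*(((88 - 81) - 99710) + 436737)) = 9 - 1/(3*((7 - 99710) + 436737)) = 9 - 1/(3*(-99703 + 436737)) = 9 - ⅓/337034 = 9 - ⅓*1/337034 = 9 - 1/1011102 = 9099917/1011102 ≈ 9.0000)
u/(n - 1*97241) = -13650/(9099917/1011102 - 1*97241) = -13650/(9099917/1011102 - 97241) = -13650/(-98311469665/1011102) = -13650*(-1011102/98311469665) = 2760308460/19662293933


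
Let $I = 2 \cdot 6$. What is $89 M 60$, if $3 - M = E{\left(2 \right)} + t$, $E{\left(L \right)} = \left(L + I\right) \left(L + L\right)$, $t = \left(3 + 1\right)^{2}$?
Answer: $-368460$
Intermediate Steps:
$I = 12$
$t = 16$ ($t = 4^{2} = 16$)
$E{\left(L \right)} = 2 L \left(12 + L\right)$ ($E{\left(L \right)} = \left(L + 12\right) \left(L + L\right) = \left(12 + L\right) 2 L = 2 L \left(12 + L\right)$)
$M = -69$ ($M = 3 - \left(2 \cdot 2 \left(12 + 2\right) + 16\right) = 3 - \left(2 \cdot 2 \cdot 14 + 16\right) = 3 - \left(56 + 16\right) = 3 - 72 = -69$)
$89 M 60 = 89 \left(-69\right) 60 = \left(-6141\right) 60 = -368460$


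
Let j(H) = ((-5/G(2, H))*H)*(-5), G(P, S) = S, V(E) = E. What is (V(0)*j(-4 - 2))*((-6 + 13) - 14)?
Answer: 0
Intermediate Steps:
j(H) = 25 (j(H) = ((-5/H)*H)*(-5) = -5*(-5) = 25)
(V(0)*j(-4 - 2))*((-6 + 13) - 14) = (0*25)*((-6 + 13) - 14) = 0*(7 - 14) = 0*(-7) = 0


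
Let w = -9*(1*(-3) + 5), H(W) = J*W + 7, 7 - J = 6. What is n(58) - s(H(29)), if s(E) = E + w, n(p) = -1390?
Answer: -1408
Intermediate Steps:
J = 1 (J = 7 - 1*6 = 7 - 6 = 1)
H(W) = 7 + W (H(W) = 1*W + 7 = W + 7 = 7 + W)
w = -18 (w = -9*(-3 + 5) = -9*2 = -18)
s(E) = -18 + E (s(E) = E - 18 = -18 + E)
n(58) - s(H(29)) = -1390 - (-18 + (7 + 29)) = -1390 - (-18 + 36) = -1390 - 1*18 = -1390 - 18 = -1408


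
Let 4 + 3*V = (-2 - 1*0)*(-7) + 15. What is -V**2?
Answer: -625/9 ≈ -69.444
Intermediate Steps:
V = 25/3 (V = -4/3 + ((-2 - 1*0)*(-7) + 15)/3 = -4/3 + ((-2 + 0)*(-7) + 15)/3 = -4/3 + (-2*(-7) + 15)/3 = -4/3 + (14 + 15)/3 = -4/3 + (1/3)*29 = -4/3 + 29/3 = 25/3 ≈ 8.3333)
-V**2 = -(25/3)**2 = -1*625/9 = -625/9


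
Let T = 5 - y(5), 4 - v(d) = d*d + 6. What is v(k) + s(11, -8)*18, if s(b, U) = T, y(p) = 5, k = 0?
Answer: -2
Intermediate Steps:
v(d) = -2 - d² (v(d) = 4 - (d*d + 6) = 4 - (d² + 6) = 4 - (6 + d²) = 4 + (-6 - d²) = -2 - d²)
T = 0 (T = 5 - 1*5 = 5 - 5 = 0)
s(b, U) = 0
v(k) + s(11, -8)*18 = (-2 - 1*0²) + 0*18 = (-2 - 1*0) + 0 = (-2 + 0) + 0 = -2 + 0 = -2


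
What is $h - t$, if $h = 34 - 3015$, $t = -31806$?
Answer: $28825$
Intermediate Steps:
$h = -2981$ ($h = 34 - 3015 = -2981$)
$h - t = -2981 - -31806 = -2981 + 31806 = 28825$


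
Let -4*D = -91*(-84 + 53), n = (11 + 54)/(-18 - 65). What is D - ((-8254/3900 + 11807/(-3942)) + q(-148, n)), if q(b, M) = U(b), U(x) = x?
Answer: -1414744247/2562300 ≈ -552.14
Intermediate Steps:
n = -65/83 (n = 65/(-83) = 65*(-1/83) = -65/83 ≈ -0.78313)
q(b, M) = b
D = -2821/4 (D = -(-91)*(-84 + 53)/4 = -(-91)*(-31)/4 = -¼*2821 = -2821/4 ≈ -705.25)
D - ((-8254/3900 + 11807/(-3942)) + q(-148, n)) = -2821/4 - ((-8254/3900 + 11807/(-3942)) - 148) = -2821/4 - ((-8254*1/3900 + 11807*(-1/3942)) - 148) = -2821/4 - ((-4127/1950 - 11807/3942) - 148) = -2821/4 - (-3274357/640575 - 148) = -2821/4 - 1*(-98079457/640575) = -2821/4 + 98079457/640575 = -1414744247/2562300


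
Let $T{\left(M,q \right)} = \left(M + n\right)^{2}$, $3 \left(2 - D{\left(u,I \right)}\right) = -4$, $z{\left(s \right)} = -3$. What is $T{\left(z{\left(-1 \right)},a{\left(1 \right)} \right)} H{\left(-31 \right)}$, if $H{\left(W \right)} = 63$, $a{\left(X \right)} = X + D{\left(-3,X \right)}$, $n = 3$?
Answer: $0$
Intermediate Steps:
$D{\left(u,I \right)} = \frac{10}{3}$ ($D{\left(u,I \right)} = 2 - - \frac{4}{3} = 2 + \frac{4}{3} = \frac{10}{3}$)
$a{\left(X \right)} = \frac{10}{3} + X$ ($a{\left(X \right)} = X + \frac{10}{3} = \frac{10}{3} + X$)
$T{\left(M,q \right)} = \left(3 + M\right)^{2}$ ($T{\left(M,q \right)} = \left(M + 3\right)^{2} = \left(3 + M\right)^{2}$)
$T{\left(z{\left(-1 \right)},a{\left(1 \right)} \right)} H{\left(-31 \right)} = \left(3 - 3\right)^{2} \cdot 63 = 0^{2} \cdot 63 = 0 \cdot 63 = 0$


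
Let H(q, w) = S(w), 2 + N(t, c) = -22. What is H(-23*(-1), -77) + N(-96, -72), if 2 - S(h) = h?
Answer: 55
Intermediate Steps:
S(h) = 2 - h
N(t, c) = -24 (N(t, c) = -2 - 22 = -24)
H(q, w) = 2 - w
H(-23*(-1), -77) + N(-96, -72) = (2 - 1*(-77)) - 24 = (2 + 77) - 24 = 79 - 24 = 55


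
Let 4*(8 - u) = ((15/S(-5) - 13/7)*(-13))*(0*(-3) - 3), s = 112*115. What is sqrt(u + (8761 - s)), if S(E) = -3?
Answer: I*sqrt(198163)/7 ≈ 63.594*I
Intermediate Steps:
s = 12880
u = 524/7 (u = 8 - (15/(-3) - 13/7)*(-13)*(0*(-3) - 3)/4 = 8 - (15*(-1/3) - 13*1/7)*(-13)*(0 - 3)/4 = 8 - (-5 - 13/7)*(-13)*(-3)/4 = 8 - (-48/7*(-13))*(-3)/4 = 8 - 156*(-3)/7 = 8 - 1/4*(-1872/7) = 8 + 468/7 = 524/7 ≈ 74.857)
sqrt(u + (8761 - s)) = sqrt(524/7 + (8761 - 1*12880)) = sqrt(524/7 + (8761 - 12880)) = sqrt(524/7 - 4119) = sqrt(-28309/7) = I*sqrt(198163)/7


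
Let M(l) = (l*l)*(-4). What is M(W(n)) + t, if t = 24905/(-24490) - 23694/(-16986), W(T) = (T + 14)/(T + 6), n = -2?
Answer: -493943577/13866238 ≈ -35.622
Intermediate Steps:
W(T) = (14 + T)/(6 + T)
M(l) = -4*l**2 (M(l) = l**2*(-4) = -4*l**2)
t = 5240991/13866238 (t = 24905*(-1/24490) - 23694*(-1/16986) = -4981/4898 + 3949/2831 = 5240991/13866238 ≈ 0.37797)
M(W(n)) + t = -4*(14 - 2)**2/(6 - 2)**2 + 5240991/13866238 = -4*(12/4)**2 + 5240991/13866238 = -4*((1/4)*12)**2 + 5240991/13866238 = -4*3**2 + 5240991/13866238 = -4*9 + 5240991/13866238 = -36 + 5240991/13866238 = -493943577/13866238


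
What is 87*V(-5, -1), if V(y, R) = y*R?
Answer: 435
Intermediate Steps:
V(y, R) = R*y
87*V(-5, -1) = 87*(-1*(-5)) = 87*5 = 435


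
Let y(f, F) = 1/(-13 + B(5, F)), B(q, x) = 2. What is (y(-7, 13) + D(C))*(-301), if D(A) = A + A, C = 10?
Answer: -65919/11 ≈ -5992.6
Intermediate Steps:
y(f, F) = -1/11 (y(f, F) = 1/(-13 + 2) = 1/(-11) = -1/11)
D(A) = 2*A
(y(-7, 13) + D(C))*(-301) = (-1/11 + 2*10)*(-301) = (-1/11 + 20)*(-301) = (219/11)*(-301) = -65919/11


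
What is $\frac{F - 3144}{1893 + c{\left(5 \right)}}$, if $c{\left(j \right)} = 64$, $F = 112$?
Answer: $- \frac{3032}{1957} \approx -1.5493$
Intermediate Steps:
$\frac{F - 3144}{1893 + c{\left(5 \right)}} = \frac{112 - 3144}{1893 + 64} = - \frac{3032}{1957}$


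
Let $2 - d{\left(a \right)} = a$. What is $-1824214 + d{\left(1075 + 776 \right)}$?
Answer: $-1826063$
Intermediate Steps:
$d{\left(a \right)} = 2 - a$
$-1824214 + d{\left(1075 + 776 \right)} = -1824214 + \left(2 - \left(1075 + 776\right)\right) = -1824214 + \left(2 - 1851\right) = -1824214 - 1849 = -1826063$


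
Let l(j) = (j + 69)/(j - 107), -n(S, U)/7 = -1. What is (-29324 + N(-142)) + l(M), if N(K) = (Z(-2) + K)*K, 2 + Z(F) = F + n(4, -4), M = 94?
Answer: -124781/13 ≈ -9598.5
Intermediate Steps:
n(S, U) = 7 (n(S, U) = -7*(-1) = 7)
l(j) = (69 + j)/(-107 + j)
Z(F) = 5 + F (Z(F) = -2 + (F + 7) = -2 + (7 + F) = 5 + F)
N(K) = K*(3 + K) (N(K) = ((5 - 2) + K)*K = (3 + K)*K = K*(3 + K))
(-29324 + N(-142)) + l(M) = (-29324 - 142*(3 - 142)) + (69 + 94)/(-107 + 94) = (-29324 - 142*(-139)) + 163/(-13) = (-29324 + 19738) - 1/13*163 = -9586 - 163/13 = -124781/13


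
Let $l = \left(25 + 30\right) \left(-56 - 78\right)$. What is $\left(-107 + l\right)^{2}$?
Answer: $55905529$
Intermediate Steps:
$l = -7370$ ($l = 55 \left(-134\right) = -7370$)
$\left(-107 + l\right)^{2} = \left(-107 - 7370\right)^{2} = \left(-7477\right)^{2} = 55905529$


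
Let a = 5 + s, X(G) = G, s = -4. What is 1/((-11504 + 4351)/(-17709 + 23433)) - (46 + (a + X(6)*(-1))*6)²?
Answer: -1836892/7153 ≈ -256.80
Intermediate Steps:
a = 1 (a = 5 - 4 = 1)
1/((-11504 + 4351)/(-17709 + 23433)) - (46 + (a + X(6)*(-1))*6)² = 1/((-11504 + 4351)/(-17709 + 23433)) - (46 + (1 + 6*(-1))*6)² = 1/(-7153/5724) - (46 + (1 - 6)*6)² = 1/(-7153*1/5724) - (46 - 5*6)² = 1/(-7153/5724) - (46 - 30)² = -5724/7153 - 1*16² = -5724/7153 - 1*256 = -5724/7153 - 256 = -1836892/7153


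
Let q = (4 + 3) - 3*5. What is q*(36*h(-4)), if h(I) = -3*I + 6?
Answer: -5184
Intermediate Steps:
q = -8 (q = 7 - 1*15 = 7 - 15 = -8)
h(I) = 6 - 3*I
q*(36*h(-4)) = -288*(6 - 3*(-4)) = -288*(6 + 12) = -288*18 = -8*648 = -5184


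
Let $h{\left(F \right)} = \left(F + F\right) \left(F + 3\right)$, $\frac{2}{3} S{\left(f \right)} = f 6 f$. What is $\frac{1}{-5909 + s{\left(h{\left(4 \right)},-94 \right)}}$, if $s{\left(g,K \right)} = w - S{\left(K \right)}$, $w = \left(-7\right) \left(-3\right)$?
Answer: $- \frac{1}{85412} \approx -1.1708 \cdot 10^{-5}$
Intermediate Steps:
$S{\left(f \right)} = 9 f^{2}$ ($S{\left(f \right)} = \frac{3 f 6 f}{2} = \frac{3 \cdot 6 f f}{2} = \frac{3 \cdot 6 f^{2}}{2} = 9 f^{2}$)
$w = 21$
$h{\left(F \right)} = 2 F \left(3 + F\right)$
$s{\left(g,K \right)} = 21 - 9 K^{2}$
$\frac{1}{-5909 + s{\left(h{\left(4 \right)},-94 \right)}} = \frac{1}{-5909 + \left(21 - 9 \left(-94\right)^{2}\right)} = \frac{1}{-5909 + \left(21 - 79524\right)} = \frac{1}{-5909 - 79503} = \frac{1}{-85412} = - \frac{1}{85412}$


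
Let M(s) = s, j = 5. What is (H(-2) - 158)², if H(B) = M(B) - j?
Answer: 27225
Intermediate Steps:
H(B) = -5 + B (H(B) = B - 1*5 = B - 5 = -5 + B)
(H(-2) - 158)² = ((-5 - 2) - 158)² = (-7 - 158)² = (-165)² = 27225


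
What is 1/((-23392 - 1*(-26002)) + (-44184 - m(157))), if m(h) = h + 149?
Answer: -1/41880 ≈ -2.3878e-5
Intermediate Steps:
m(h) = 149 + h
1/((-23392 - 1*(-26002)) + (-44184 - m(157))) = 1/((-23392 - 1*(-26002)) + (-44184 - (149 + 157))) = 1/((-23392 + 26002) + (-44184 - 1*306)) = 1/(2610 + (-44184 - 306)) = 1/(2610 - 44490) = 1/(-41880) = -1/41880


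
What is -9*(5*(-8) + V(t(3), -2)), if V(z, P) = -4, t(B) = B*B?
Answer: 396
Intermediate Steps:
t(B) = B**2
-9*(5*(-8) + V(t(3), -2)) = -9*(5*(-8) - 4) = -9*(-40 - 4) = -9*(-44) = 396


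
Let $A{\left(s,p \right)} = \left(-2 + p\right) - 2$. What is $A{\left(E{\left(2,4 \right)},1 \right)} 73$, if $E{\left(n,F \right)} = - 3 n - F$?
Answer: $-219$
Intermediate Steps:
$E{\left(n,F \right)} = - F - 3 n$
$A{\left(s,p \right)} = -4 + p$
$A{\left(E{\left(2,4 \right)},1 \right)} 73 = \left(-4 + 1\right) 73 = \left(-3\right) 73 = -219$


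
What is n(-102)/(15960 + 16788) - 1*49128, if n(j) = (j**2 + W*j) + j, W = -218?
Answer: -268135201/5458 ≈ -49127.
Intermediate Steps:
n(j) = j**2 - 217*j (n(j) = (j**2 - 218*j) + j = j**2 - 217*j)
n(-102)/(15960 + 16788) - 1*49128 = (-102*(-217 - 102))/(15960 + 16788) - 1*49128 = -102*(-319)/32748 - 49128 = 32538*(1/32748) - 49128 = 5423/5458 - 49128 = -268135201/5458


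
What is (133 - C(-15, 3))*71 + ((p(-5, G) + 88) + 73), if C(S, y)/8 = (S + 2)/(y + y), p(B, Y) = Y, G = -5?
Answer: 32489/3 ≈ 10830.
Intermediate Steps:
C(S, y) = 4*(2 + S)/y (C(S, y) = 8*((S + 2)/(y + y)) = 8*((2 + S)/((2*y))) = 8*((2 + S)*(1/(2*y))) = 8*((2 + S)/(2*y)) = 4*(2 + S)/y)
(133 - C(-15, 3))*71 + ((p(-5, G) + 88) + 73) = (133 - 4*(2 - 15)/3)*71 + ((-5 + 88) + 73) = (133 - 4*(-13)/3)*71 + (83 + 73) = (133 - 1*(-52/3))*71 + 156 = (133 + 52/3)*71 + 156 = (451/3)*71 + 156 = 32021/3 + 156 = 32489/3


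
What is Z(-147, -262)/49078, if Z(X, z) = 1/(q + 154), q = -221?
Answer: -1/3288226 ≈ -3.0412e-7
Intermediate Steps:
Z(X, z) = -1/67 (Z(X, z) = 1/(-221 + 154) = 1/(-67) = -1/67)
Z(-147, -262)/49078 = -1/67/49078 = -1/67*1/49078 = -1/3288226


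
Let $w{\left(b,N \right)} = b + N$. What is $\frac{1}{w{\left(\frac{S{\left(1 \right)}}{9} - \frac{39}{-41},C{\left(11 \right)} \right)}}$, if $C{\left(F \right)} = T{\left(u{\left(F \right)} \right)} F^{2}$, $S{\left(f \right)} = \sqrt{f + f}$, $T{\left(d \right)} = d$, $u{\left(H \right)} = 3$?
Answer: $\frac{24777981}{9017974721} - \frac{15129 \sqrt{2}}{18035949442} \approx 0.0027464$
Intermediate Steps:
$S{\left(f \right)} = \sqrt{2} \sqrt{f}$ ($S{\left(f \right)} = \sqrt{2 f} = \sqrt{2} \sqrt{f}$)
$C{\left(F \right)} = 3 F^{2}$
$w{\left(b,N \right)} = N + b$
$\frac{1}{w{\left(\frac{S{\left(1 \right)}}{9} - \frac{39}{-41},C{\left(11 \right)} \right)}} = \frac{1}{3 \cdot 11^{2} + \left(\frac{\sqrt{2} \sqrt{1}}{9} - \frac{39}{-41}\right)} = \frac{1}{3 \cdot 121 + \left(\sqrt{2} \cdot 1 \cdot \frac{1}{9} - - \frac{39}{41}\right)} = \frac{1}{363 + \left(\sqrt{2} \cdot \frac{1}{9} + \frac{39}{41}\right)} = \frac{1}{363 + \left(\frac{\sqrt{2}}{9} + \frac{39}{41}\right)} = \frac{1}{363 + \left(\frac{39}{41} + \frac{\sqrt{2}}{9}\right)} = \frac{1}{\frac{14922}{41} + \frac{\sqrt{2}}{9}}$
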